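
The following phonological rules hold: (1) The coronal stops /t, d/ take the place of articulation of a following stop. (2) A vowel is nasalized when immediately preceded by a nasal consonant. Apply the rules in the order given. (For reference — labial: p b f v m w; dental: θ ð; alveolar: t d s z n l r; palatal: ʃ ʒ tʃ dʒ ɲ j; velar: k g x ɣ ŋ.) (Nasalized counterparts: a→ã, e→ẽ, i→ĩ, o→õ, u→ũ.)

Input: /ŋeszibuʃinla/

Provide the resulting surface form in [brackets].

[ŋẽszibuʃinla]

Rule 1: no segment meets the rule's conditions; no change.
After rule 1: ŋeszibuʃinla
Rule 2: /e/ after nasal /ŋ/ → [ẽ]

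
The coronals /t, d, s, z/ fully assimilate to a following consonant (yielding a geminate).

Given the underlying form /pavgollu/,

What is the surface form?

[pavgollu]

no segment meets the rule's conditions; no change.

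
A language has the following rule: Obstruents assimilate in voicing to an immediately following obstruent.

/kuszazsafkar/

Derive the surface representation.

/s/ before /z/ (voiced) → [z]
/z/ before /s/ (voiceless) → [s]

[kuzzassafkar]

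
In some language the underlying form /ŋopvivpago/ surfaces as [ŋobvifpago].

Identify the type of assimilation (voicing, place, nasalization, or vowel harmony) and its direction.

/p/→[b] /v/→[f].
Each target copies a feature from the following segment, so the direction is regressive.

voicing assimilation, regressive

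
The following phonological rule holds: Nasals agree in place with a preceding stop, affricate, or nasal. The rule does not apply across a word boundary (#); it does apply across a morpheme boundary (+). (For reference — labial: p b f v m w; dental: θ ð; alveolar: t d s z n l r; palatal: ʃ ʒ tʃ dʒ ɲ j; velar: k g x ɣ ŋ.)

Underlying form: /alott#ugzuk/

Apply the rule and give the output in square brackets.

[alott#ugzuk]

no segment meets the rule's conditions; no change.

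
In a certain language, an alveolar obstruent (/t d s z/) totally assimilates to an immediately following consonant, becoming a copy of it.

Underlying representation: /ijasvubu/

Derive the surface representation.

/s/ before /v/ → [v] (total assimilation)

[ijavvubu]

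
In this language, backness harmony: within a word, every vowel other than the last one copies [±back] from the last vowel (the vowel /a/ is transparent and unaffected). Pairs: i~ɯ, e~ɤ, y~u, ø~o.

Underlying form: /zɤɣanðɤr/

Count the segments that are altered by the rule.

0

No segment meets the rule's conditions.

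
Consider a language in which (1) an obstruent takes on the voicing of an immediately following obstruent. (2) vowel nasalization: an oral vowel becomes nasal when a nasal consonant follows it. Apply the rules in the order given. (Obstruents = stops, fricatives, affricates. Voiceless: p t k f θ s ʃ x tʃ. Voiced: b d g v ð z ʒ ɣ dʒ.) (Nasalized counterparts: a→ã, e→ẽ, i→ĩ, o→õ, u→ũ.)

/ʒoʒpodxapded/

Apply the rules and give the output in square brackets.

[ʒoʃpotxabded]

Rule 1: /ʒ/ before /p/ (voiceless) → [ʃ]
Rule 1: /d/ before /x/ (voiceless) → [t]
Rule 1: /p/ before /d/ (voiced) → [b]
After rule 1: ʒoʃpotxabded
Rule 2: no segment meets the rule's conditions; no change.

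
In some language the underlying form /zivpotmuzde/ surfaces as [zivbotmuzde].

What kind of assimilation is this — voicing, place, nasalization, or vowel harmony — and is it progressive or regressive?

/p/→[b].
Each target copies a feature from the preceding segment, so the direction is progressive.

voicing assimilation, progressive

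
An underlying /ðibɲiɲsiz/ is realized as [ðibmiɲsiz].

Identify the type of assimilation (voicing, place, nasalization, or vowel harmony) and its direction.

place assimilation, progressive

/ɲ/→[m].
Each target copies a feature from the preceding segment, so the direction is progressive.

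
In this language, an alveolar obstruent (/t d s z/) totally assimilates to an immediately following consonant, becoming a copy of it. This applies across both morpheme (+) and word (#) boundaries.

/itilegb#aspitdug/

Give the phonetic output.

/s/ before /p/ → [p] (total assimilation)
/t/ before /d/ → [d] (total assimilation)

[itilegb#appiddug]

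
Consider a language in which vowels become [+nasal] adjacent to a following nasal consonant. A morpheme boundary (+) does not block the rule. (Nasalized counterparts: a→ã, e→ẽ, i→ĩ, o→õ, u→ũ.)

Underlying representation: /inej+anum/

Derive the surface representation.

/i/ before nasal /n/ → [ĩ]
/a/ before nasal /n/ → [ã]
/u/ before nasal /m/ → [ũ]

[ĩnej+ãnũm]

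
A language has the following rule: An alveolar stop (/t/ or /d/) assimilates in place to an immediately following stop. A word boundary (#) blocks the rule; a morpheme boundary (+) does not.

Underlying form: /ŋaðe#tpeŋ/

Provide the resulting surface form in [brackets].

[ŋaðe#ppeŋ]

/t/ before /p/ (labial) → [p]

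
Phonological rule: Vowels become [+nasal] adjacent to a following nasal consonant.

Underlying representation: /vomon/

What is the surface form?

/o/ before nasal /m/ → [õ]
/o/ before nasal /n/ → [õ]

[võmõn]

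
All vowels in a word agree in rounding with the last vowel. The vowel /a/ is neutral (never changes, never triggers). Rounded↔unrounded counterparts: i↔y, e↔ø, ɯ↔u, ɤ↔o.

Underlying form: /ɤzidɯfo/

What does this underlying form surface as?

[ozydufo]

/ɤ/ harmonizes with /o/ ([+round]) → [o]
/i/ harmonizes with /o/ ([+round]) → [y]
/ɯ/ harmonizes with /o/ ([+round]) → [u]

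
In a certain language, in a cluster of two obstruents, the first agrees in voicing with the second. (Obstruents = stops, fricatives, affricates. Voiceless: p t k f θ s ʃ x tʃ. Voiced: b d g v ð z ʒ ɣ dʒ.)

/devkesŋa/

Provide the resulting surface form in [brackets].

[defkesŋa]

/v/ before /k/ (voiceless) → [f]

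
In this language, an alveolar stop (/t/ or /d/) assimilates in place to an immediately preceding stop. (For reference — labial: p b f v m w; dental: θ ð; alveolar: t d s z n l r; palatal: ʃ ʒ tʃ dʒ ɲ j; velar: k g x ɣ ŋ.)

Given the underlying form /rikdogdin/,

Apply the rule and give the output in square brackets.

/d/ after /k/ (velar) → [g]
/d/ after /g/ (velar) → [g]

[rikgoggin]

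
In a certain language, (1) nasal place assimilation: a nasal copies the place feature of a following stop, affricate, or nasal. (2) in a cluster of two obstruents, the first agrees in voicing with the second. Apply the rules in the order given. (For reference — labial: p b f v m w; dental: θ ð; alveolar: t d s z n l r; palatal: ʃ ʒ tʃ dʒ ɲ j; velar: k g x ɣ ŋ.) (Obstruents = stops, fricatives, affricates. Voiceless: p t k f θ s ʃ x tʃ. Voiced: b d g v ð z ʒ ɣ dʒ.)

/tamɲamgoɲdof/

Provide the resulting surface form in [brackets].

[taɲɲaŋgondof]

Rule 1: /m/ before /ɲ/ (palatal) → [ɲ]
Rule 1: /m/ before /g/ (velar) → [ŋ]
Rule 1: /ɲ/ before /d/ (alveolar) → [n]
After rule 1: taɲɲaŋgondof
Rule 2: no segment meets the rule's conditions; no change.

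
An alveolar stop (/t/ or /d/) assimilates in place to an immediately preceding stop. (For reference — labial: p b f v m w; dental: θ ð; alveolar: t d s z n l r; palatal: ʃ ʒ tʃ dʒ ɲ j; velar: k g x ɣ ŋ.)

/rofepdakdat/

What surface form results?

[rofepbakgat]

/d/ after /p/ (labial) → [b]
/d/ after /k/ (velar) → [g]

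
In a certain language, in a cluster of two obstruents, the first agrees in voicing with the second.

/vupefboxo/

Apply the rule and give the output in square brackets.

[vupevboxo]

/f/ before /b/ (voiced) → [v]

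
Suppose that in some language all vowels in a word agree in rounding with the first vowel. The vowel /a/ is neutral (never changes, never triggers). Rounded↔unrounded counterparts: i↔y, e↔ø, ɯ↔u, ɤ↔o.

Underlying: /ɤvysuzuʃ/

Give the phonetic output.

/y/ harmonizes with /ɤ/ ([-round]) → [i]
/u/ harmonizes with /ɤ/ ([-round]) → [ɯ]
/u/ harmonizes with /ɤ/ ([-round]) → [ɯ]

[ɤvisɯzɯʃ]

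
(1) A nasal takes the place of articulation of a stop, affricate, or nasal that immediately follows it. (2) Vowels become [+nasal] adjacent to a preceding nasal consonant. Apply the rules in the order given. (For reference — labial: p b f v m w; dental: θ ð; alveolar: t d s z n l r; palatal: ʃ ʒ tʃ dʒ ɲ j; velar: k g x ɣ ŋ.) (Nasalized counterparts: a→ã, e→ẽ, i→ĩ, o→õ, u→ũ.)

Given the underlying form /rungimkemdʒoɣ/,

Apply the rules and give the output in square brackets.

Rule 1: /n/ before /g/ (velar) → [ŋ]
Rule 1: /m/ before /k/ (velar) → [ŋ]
Rule 1: /m/ before /dʒ/ (palatal) → [ɲ]
After rule 1: ruŋgiŋkeɲdʒoɣ
Rule 2: no segment meets the rule's conditions; no change.

[ruŋgiŋkeɲdʒoɣ]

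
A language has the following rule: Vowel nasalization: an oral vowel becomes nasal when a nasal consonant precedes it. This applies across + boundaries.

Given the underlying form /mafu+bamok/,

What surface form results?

/a/ after nasal /m/ → [ã]
/o/ after nasal /m/ → [õ]

[mãfu+bamõk]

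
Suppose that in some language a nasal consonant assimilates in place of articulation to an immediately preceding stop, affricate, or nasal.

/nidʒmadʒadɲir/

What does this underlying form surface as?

[nidʒɲadʒadnir]

/m/ after /dʒ/ (palatal) → [ɲ]
/ɲ/ after /d/ (alveolar) → [n]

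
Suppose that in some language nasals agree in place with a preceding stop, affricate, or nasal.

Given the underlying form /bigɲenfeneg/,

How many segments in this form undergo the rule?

1

/ɲ/ after /g/ (velar) → [ŋ]
1 segment changes.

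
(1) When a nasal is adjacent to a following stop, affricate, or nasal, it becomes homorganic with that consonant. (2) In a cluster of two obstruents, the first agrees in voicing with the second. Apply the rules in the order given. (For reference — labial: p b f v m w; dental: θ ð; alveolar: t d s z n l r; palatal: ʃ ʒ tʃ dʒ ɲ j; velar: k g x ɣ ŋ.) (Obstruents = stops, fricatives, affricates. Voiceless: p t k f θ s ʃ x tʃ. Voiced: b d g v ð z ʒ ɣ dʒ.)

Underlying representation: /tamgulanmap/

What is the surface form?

[taŋgulammap]

Rule 1: /m/ before /g/ (velar) → [ŋ]
Rule 1: /n/ before /m/ (labial) → [m]
After rule 1: taŋgulammap
Rule 2: no segment meets the rule's conditions; no change.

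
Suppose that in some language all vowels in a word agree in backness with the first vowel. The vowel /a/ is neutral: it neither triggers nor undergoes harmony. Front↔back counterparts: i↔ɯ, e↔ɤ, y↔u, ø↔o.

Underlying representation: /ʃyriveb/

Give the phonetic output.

no segment meets the rule's conditions; no change.

[ʃyriveb]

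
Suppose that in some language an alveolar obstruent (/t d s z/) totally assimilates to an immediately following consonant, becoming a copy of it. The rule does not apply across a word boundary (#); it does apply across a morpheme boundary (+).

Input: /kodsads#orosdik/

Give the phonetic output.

/d/ before /s/ → [s] (total assimilation)
/d/ before /s/ → [s] (total assimilation)
/s/ before /d/ → [d] (total assimilation)

[kossass#oroddik]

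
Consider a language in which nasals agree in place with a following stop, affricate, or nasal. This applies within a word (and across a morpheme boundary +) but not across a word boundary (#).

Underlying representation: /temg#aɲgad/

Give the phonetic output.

/m/ before /g/ (velar) → [ŋ]
/ɲ/ before /g/ (velar) → [ŋ]

[teŋg#aŋgad]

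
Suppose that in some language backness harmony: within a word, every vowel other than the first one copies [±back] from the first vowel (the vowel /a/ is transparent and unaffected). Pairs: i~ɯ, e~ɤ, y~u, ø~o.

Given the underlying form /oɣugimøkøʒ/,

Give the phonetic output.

/i/ harmonizes with /o/ ([+back]) → [ɯ]
/ø/ harmonizes with /o/ ([+back]) → [o]
/ø/ harmonizes with /o/ ([+back]) → [o]

[oɣugɯmokoʒ]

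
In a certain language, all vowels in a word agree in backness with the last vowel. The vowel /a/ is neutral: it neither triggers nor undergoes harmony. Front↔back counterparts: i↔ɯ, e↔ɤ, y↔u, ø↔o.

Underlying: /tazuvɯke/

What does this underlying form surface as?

/u/ harmonizes with /e/ ([-back]) → [y]
/ɯ/ harmonizes with /e/ ([-back]) → [i]

[tazyvike]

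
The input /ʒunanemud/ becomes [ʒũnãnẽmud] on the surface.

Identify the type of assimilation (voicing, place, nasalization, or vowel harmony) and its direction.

nasalization, regressive

/u/→[ũ] /a/→[ã] /e/→[ẽ].
Each target copies a feature from the following segment, so the direction is regressive.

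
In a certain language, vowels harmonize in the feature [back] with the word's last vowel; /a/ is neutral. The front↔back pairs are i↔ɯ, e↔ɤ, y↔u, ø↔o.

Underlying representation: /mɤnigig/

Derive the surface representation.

/ɤ/ harmonizes with /i/ ([-back]) → [e]

[menigig]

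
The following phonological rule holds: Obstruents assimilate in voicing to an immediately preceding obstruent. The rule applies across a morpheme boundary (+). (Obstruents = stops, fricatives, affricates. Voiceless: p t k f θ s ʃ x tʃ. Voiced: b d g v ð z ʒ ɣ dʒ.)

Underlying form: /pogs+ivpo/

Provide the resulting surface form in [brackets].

/s/ after /g/ (voiced) → [z]
/p/ after /v/ (voiced) → [b]

[pogz+ivbo]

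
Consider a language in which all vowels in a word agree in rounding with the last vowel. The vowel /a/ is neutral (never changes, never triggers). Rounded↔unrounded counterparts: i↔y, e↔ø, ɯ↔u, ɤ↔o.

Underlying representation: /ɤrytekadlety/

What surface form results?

[orytøkadløty]

/ɤ/ harmonizes with /y/ ([+round]) → [o]
/e/ harmonizes with /y/ ([+round]) → [ø]
/e/ harmonizes with /y/ ([+round]) → [ø]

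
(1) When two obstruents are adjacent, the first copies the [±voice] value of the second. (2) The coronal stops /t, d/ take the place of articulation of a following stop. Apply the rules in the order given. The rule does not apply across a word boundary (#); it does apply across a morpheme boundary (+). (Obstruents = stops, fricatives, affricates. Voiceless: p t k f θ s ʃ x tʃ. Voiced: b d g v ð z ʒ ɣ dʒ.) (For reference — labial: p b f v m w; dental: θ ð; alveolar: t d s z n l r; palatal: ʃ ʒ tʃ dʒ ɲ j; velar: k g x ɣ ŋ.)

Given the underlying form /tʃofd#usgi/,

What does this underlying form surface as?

Rule 1: /f/ before /d/ (voiced) → [v]
Rule 1: /s/ before /g/ (voiced) → [z]
After rule 1: tʃovd#uzgi
Rule 2: no segment meets the rule's conditions; no change.

[tʃovd#uzgi]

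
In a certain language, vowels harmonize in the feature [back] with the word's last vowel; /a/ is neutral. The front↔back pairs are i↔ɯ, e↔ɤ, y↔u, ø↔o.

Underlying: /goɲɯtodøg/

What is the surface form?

/o/ harmonizes with /ø/ ([-back]) → [ø]
/ɯ/ harmonizes with /ø/ ([-back]) → [i]
/o/ harmonizes with /ø/ ([-back]) → [ø]

[gøɲitødøg]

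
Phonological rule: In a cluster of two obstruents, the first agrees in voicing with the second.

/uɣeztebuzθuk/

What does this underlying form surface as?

[uɣestebusθuk]

/z/ before /t/ (voiceless) → [s]
/z/ before /θ/ (voiceless) → [s]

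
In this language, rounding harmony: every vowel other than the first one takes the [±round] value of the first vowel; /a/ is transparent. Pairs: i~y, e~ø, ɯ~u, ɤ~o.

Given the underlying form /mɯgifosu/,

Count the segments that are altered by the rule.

2

/o/ harmonizes with /ɯ/ ([-round]) → [ɤ]
/u/ harmonizes with /ɯ/ ([-round]) → [ɯ]
2 segments change.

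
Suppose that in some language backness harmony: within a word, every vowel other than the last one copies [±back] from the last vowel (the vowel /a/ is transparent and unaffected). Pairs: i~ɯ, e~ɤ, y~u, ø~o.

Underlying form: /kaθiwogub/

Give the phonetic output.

/i/ harmonizes with /u/ ([+back]) → [ɯ]

[kaθɯwogub]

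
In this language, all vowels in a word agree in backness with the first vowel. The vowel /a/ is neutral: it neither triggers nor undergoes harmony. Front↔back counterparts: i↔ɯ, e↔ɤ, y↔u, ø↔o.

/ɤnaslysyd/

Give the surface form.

/y/ harmonizes with /ɤ/ ([+back]) → [u]
/y/ harmonizes with /ɤ/ ([+back]) → [u]

[ɤnaslusud]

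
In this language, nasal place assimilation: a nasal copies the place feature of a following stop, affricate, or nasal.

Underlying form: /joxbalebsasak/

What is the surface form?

no segment meets the rule's conditions; no change.

[joxbalebsasak]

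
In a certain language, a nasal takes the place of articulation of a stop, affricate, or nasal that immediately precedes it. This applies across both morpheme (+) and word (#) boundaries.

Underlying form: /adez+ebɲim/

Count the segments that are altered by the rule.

/ɲ/ after /b/ (labial) → [m]
1 segment changes.

1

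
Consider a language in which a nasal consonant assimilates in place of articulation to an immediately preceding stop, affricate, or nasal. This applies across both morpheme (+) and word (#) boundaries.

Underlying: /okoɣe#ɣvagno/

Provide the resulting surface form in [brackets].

[okoɣe#ɣvagŋo]

/n/ after /g/ (velar) → [ŋ]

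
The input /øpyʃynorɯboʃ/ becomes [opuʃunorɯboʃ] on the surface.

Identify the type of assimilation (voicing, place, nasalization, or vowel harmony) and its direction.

vowel harmony, regressive

/ø/→[o] /y/→[u] /y/→[u].
Vowels agree with the last vowel, so the harmony is regressive.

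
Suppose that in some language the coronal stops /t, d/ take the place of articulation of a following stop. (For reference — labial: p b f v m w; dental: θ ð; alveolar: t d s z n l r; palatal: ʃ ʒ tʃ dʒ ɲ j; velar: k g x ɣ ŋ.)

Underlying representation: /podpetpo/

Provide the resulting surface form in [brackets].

/d/ before /p/ (labial) → [b]
/t/ before /p/ (labial) → [p]

[pobpeppo]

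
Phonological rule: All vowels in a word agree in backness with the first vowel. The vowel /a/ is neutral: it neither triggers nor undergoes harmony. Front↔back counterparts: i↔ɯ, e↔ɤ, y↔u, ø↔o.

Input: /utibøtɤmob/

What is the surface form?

[utɯbotɤmob]

/i/ harmonizes with /u/ ([+back]) → [ɯ]
/ø/ harmonizes with /u/ ([+back]) → [o]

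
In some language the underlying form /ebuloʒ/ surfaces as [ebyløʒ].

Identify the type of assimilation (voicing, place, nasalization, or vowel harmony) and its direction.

/u/→[y] /o/→[ø].
Vowels agree with the first vowel, so the harmony is progressive.

vowel harmony, progressive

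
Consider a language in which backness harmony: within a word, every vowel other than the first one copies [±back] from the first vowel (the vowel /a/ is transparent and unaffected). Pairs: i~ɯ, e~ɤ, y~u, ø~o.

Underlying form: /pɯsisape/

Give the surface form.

[pɯsɯsapɤ]

/i/ harmonizes with /ɯ/ ([+back]) → [ɯ]
/e/ harmonizes with /ɯ/ ([+back]) → [ɤ]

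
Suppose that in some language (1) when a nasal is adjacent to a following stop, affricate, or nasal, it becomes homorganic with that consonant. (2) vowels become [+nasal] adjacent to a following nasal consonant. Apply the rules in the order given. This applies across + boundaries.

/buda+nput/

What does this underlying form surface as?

[budã+mput]

Rule 1: /n/ before /p/ (labial) → [m]
After rule 1: buda+mput
Rule 2: /a/ before nasal /m/ → [ã]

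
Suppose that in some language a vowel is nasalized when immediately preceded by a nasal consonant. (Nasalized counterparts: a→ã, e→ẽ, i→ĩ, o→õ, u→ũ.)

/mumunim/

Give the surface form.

[mũmũnĩm]

/u/ after nasal /m/ → [ũ]
/u/ after nasal /m/ → [ũ]
/i/ after nasal /n/ → [ĩ]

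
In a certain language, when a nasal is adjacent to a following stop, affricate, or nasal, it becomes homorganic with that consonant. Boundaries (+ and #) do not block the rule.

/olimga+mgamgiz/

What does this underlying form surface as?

[oliŋga+ŋgaŋgiz]

/m/ before /g/ (velar) → [ŋ]
/m/ before /g/ (velar) → [ŋ]
/m/ before /g/ (velar) → [ŋ]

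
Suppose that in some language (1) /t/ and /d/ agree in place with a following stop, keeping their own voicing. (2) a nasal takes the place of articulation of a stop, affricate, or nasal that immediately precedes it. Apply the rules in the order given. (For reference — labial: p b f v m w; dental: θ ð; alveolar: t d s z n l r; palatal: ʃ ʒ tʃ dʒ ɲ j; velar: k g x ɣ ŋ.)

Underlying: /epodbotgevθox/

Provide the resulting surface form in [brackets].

Rule 1: /d/ before /b/ (labial) → [b]
Rule 1: /t/ before /g/ (velar) → [k]
After rule 1: epobbokgevθox
Rule 2: no segment meets the rule's conditions; no change.

[epobbokgevθox]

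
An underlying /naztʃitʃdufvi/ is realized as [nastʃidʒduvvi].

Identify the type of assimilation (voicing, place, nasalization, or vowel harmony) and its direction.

/z/→[s] /tʃ/→[dʒ] /f/→[v].
Each target copies a feature from the following segment, so the direction is regressive.

voicing assimilation, regressive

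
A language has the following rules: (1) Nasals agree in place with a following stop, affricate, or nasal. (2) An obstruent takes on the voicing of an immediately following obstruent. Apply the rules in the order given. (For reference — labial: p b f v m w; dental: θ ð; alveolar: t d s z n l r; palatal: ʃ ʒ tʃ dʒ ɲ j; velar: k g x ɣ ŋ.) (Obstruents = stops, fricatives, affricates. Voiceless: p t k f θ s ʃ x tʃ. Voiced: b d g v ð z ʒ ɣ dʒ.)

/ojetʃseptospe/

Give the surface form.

Rule 1: no segment meets the rule's conditions; no change.
After rule 1: ojetʃseptospe
Rule 2: no segment meets the rule's conditions; no change.

[ojetʃseptospe]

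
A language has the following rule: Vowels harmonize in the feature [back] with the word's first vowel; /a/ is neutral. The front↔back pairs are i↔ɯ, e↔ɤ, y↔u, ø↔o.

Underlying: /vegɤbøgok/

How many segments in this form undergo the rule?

2

/ɤ/ harmonizes with /e/ ([-back]) → [e]
/o/ harmonizes with /e/ ([-back]) → [ø]
2 segments change.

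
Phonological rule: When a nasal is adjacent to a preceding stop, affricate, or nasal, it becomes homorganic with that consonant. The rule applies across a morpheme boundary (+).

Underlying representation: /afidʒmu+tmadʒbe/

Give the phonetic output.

[afidʒɲu+tnadʒbe]

/m/ after /dʒ/ (palatal) → [ɲ]
/m/ after /t/ (alveolar) → [n]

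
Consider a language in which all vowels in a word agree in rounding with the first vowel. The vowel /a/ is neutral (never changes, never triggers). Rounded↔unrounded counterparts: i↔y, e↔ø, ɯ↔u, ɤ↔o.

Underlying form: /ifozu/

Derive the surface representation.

[ifɤzɯ]

/o/ harmonizes with /i/ ([-round]) → [ɤ]
/u/ harmonizes with /i/ ([-round]) → [ɯ]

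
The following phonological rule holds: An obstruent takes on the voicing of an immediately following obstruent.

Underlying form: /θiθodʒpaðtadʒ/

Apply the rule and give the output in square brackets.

/dʒ/ before /p/ (voiceless) → [tʃ]
/ð/ before /t/ (voiceless) → [θ]

[θiθotʃpaθtadʒ]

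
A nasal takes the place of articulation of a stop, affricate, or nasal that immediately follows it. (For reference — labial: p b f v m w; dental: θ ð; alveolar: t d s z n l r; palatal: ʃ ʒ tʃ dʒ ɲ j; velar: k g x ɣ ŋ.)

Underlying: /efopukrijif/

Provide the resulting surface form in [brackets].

[efopukrijif]

no segment meets the rule's conditions; no change.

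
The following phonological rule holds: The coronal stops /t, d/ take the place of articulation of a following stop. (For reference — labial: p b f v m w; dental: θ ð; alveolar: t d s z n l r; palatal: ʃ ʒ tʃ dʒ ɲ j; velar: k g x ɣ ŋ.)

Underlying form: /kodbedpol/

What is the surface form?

[kobbebpol]

/d/ before /b/ (labial) → [b]
/d/ before /p/ (labial) → [b]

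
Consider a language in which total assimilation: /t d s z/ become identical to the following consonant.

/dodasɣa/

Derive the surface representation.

[dodaɣɣa]

/s/ before /ɣ/ → [ɣ] (total assimilation)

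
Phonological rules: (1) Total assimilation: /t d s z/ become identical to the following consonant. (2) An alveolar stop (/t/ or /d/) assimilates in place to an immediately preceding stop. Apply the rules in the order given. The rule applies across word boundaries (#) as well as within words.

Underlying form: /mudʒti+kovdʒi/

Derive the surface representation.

[mudʒti+kovdʒi]

Rule 1: no segment meets the rule's conditions; no change.
After rule 1: mudʒti+kovdʒi
Rule 2: no segment meets the rule's conditions; no change.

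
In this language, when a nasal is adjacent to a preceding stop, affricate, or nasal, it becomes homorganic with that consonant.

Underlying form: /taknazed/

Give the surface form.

[takŋazed]

/n/ after /k/ (velar) → [ŋ]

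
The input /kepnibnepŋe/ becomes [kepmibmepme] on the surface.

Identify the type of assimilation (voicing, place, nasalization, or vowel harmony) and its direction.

place assimilation, progressive

/n/→[m] /n/→[m] /ŋ/→[m].
Each target copies a feature from the preceding segment, so the direction is progressive.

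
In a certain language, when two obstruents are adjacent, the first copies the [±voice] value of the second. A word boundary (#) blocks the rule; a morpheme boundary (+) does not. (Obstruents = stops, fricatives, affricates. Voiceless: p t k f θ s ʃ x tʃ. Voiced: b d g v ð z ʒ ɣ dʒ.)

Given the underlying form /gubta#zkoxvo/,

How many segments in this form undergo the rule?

/b/ before /t/ (voiceless) → [p]
/z/ before /k/ (voiceless) → [s]
/x/ before /v/ (voiced) → [ɣ]
3 segments change.

3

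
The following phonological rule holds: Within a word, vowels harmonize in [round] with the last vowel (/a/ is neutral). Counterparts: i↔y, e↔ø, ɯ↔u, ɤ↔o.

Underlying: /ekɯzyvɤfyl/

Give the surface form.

/e/ harmonizes with /y/ ([+round]) → [ø]
/ɯ/ harmonizes with /y/ ([+round]) → [u]
/ɤ/ harmonizes with /y/ ([+round]) → [o]

[økuzyvofyl]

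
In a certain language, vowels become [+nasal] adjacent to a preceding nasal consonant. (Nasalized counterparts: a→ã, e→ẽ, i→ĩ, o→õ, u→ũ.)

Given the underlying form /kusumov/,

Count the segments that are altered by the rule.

1

/o/ after nasal /m/ → [õ]
1 segment changes.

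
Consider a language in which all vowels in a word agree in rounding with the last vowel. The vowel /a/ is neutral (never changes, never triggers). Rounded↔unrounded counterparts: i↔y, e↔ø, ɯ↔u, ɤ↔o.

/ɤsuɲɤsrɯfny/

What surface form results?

/ɤ/ harmonizes with /y/ ([+round]) → [o]
/ɤ/ harmonizes with /y/ ([+round]) → [o]
/ɯ/ harmonizes with /y/ ([+round]) → [u]

[osuɲosrufny]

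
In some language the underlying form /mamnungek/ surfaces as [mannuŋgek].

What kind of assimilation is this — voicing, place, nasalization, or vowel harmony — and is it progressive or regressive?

/m/→[n] /n/→[ŋ].
Each target copies a feature from the following segment, so the direction is regressive.

place assimilation, regressive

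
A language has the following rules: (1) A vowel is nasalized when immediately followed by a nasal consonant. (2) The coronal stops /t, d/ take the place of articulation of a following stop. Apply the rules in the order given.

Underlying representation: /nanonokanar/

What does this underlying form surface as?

[nãnõnokãnar]

Rule 1: /a/ before nasal /n/ → [ã]
Rule 1: /o/ before nasal /n/ → [õ]
Rule 1: /a/ before nasal /n/ → [ã]
After rule 1: nãnõnokãnar
Rule 2: no segment meets the rule's conditions; no change.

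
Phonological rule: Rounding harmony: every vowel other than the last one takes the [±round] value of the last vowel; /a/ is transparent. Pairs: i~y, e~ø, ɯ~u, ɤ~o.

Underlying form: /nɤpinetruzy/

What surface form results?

/ɤ/ harmonizes with /y/ ([+round]) → [o]
/i/ harmonizes with /y/ ([+round]) → [y]
/e/ harmonizes with /y/ ([+round]) → [ø]

[nopynøtruzy]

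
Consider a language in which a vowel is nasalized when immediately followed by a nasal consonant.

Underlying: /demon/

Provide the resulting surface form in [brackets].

[dẽmõn]

/e/ before nasal /m/ → [ẽ]
/o/ before nasal /n/ → [õ]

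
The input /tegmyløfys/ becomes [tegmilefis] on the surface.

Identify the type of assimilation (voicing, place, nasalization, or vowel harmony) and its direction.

/y/→[i] /ø/→[e] /y/→[i].
Vowels agree with the first vowel, so the harmony is progressive.

vowel harmony, progressive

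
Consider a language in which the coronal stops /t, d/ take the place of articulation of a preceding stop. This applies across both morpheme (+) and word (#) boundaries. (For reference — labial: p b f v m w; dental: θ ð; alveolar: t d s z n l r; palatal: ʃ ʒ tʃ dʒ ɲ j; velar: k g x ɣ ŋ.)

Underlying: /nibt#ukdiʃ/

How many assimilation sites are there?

2

/t/ after /b/ (labial) → [p]
/d/ after /k/ (velar) → [g]
2 segments change.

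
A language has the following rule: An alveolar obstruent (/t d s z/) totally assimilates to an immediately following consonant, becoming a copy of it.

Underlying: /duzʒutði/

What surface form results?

[duʒʒuðði]

/z/ before /ʒ/ → [ʒ] (total assimilation)
/t/ before /ð/ → [ð] (total assimilation)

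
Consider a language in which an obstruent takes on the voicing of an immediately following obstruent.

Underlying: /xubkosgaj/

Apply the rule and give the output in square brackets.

[xupkozgaj]

/b/ before /k/ (voiceless) → [p]
/s/ before /g/ (voiced) → [z]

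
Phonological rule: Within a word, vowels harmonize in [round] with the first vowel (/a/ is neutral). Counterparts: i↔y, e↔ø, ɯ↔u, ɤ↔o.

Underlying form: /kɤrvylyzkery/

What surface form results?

/y/ harmonizes with /ɤ/ ([-round]) → [i]
/y/ harmonizes with /ɤ/ ([-round]) → [i]
/y/ harmonizes with /ɤ/ ([-round]) → [i]

[kɤrvilizkeri]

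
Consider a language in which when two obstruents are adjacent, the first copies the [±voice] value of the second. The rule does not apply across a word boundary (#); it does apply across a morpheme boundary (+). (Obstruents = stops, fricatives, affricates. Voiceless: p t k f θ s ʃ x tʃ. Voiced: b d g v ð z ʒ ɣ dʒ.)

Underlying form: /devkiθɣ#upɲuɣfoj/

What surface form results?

[defkiðɣ#upɲuxfoj]

/v/ before /k/ (voiceless) → [f]
/θ/ before /ɣ/ (voiced) → [ð]
/ɣ/ before /f/ (voiceless) → [x]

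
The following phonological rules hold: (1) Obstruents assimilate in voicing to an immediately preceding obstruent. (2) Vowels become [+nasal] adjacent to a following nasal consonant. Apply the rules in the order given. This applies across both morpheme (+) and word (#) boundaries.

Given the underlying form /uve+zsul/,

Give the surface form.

[uve+zzul]

Rule 1: /s/ after /z/ (voiced) → [z]
After rule 1: uve+zzul
Rule 2: no segment meets the rule's conditions; no change.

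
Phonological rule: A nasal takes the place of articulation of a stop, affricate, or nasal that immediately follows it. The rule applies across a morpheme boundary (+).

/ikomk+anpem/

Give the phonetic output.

[ikoŋk+ampem]

/m/ before /k/ (velar) → [ŋ]
/n/ before /p/ (labial) → [m]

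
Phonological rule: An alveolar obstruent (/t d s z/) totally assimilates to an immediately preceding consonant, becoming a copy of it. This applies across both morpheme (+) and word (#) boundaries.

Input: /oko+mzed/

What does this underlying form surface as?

[oko+mmed]

/z/ after /m/ → [m] (total assimilation)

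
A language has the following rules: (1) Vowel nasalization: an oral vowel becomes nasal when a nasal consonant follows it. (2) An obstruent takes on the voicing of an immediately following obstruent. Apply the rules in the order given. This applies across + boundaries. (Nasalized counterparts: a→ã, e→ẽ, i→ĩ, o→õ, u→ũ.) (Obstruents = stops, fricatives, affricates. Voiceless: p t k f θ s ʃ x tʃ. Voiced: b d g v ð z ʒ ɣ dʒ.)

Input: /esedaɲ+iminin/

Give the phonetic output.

[esedãɲ+ĩmĩnĩn]

Rule 1: /a/ before nasal /ɲ/ → [ã]
Rule 1: /i/ before nasal /m/ → [ĩ]
Rule 1: /i/ before nasal /n/ → [ĩ]
Rule 1: /i/ before nasal /n/ → [ĩ]
After rule 1: esedãɲ+ĩmĩnĩn
Rule 2: no segment meets the rule's conditions; no change.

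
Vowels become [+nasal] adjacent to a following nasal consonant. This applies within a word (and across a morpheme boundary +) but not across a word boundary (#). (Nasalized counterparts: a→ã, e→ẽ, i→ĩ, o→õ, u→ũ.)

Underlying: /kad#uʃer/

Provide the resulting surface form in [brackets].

[kad#uʃer]

no segment meets the rule's conditions; no change.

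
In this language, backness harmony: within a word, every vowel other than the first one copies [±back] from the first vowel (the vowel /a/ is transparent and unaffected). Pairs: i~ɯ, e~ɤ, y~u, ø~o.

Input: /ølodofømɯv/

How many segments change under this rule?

3

/o/ harmonizes with /ø/ ([-back]) → [ø]
/o/ harmonizes with /ø/ ([-back]) → [ø]
/ɯ/ harmonizes with /ø/ ([-back]) → [i]
3 segments change.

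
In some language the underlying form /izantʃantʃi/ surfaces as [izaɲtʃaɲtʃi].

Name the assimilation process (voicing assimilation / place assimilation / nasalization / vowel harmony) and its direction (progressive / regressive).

place assimilation, regressive

/n/→[ɲ] /n/→[ɲ].
Each target copies a feature from the following segment, so the direction is regressive.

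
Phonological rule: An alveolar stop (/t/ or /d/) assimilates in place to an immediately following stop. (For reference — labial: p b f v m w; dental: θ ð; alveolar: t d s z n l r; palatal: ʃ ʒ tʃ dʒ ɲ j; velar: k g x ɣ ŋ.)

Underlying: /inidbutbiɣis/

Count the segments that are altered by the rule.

2

/d/ before /b/ (labial) → [b]
/t/ before /b/ (labial) → [p]
2 segments change.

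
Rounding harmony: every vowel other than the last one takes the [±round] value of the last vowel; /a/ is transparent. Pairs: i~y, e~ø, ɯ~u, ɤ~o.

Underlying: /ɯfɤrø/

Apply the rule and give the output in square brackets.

/ɯ/ harmonizes with /ø/ ([+round]) → [u]
/ɤ/ harmonizes with /ø/ ([+round]) → [o]

[uforø]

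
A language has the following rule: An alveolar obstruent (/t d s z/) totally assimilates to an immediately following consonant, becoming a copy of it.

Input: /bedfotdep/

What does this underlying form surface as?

/d/ before /f/ → [f] (total assimilation)
/t/ before /d/ → [d] (total assimilation)

[beffoddep]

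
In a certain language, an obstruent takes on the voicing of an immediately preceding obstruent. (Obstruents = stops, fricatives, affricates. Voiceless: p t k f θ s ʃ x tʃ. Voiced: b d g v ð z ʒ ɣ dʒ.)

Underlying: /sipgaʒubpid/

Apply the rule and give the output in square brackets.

[sipkaʒubbid]

/g/ after /p/ (voiceless) → [k]
/p/ after /b/ (voiced) → [b]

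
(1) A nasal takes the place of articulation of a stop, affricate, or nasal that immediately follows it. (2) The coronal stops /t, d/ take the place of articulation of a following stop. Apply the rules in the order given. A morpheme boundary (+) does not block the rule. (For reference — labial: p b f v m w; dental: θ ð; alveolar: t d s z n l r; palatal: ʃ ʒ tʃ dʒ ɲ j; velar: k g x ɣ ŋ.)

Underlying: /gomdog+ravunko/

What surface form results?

Rule 1: /m/ before /d/ (alveolar) → [n]
Rule 1: /n/ before /k/ (velar) → [ŋ]
After rule 1: gondog+ravuŋko
Rule 2: no segment meets the rule's conditions; no change.

[gondog+ravuŋko]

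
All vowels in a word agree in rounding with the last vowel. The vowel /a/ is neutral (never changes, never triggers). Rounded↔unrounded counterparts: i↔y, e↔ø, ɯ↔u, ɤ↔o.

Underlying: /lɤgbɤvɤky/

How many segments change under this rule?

3

/ɤ/ harmonizes with /y/ ([+round]) → [o]
/ɤ/ harmonizes with /y/ ([+round]) → [o]
/ɤ/ harmonizes with /y/ ([+round]) → [o]
3 segments change.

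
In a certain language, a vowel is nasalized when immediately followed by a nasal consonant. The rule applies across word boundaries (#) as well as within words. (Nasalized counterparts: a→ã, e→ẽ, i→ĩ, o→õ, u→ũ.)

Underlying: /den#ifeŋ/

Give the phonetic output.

/e/ before nasal /n/ → [ẽ]
/e/ before nasal /ŋ/ → [ẽ]

[dẽn#ifẽŋ]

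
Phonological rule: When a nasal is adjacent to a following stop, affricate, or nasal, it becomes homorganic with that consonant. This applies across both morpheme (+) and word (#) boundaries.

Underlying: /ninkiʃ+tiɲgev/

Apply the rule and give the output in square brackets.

/n/ before /k/ (velar) → [ŋ]
/ɲ/ before /g/ (velar) → [ŋ]

[niŋkiʃ+tiŋgev]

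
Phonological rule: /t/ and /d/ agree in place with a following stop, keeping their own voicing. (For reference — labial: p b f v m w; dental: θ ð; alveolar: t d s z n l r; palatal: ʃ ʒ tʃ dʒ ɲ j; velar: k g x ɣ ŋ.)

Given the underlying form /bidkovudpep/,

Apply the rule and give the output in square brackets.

/d/ before /k/ (velar) → [g]
/d/ before /p/ (labial) → [b]

[bigkovubpep]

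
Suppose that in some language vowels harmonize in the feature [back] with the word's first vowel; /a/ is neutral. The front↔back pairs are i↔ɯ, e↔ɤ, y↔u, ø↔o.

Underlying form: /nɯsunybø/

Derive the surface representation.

[nɯsunubo]

/y/ harmonizes with /ɯ/ ([+back]) → [u]
/ø/ harmonizes with /ɯ/ ([+back]) → [o]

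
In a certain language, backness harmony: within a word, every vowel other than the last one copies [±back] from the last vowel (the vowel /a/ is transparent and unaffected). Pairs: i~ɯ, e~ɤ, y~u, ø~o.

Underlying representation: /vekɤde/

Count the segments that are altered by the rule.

/ɤ/ harmonizes with /e/ ([-back]) → [e]
1 segment changes.

1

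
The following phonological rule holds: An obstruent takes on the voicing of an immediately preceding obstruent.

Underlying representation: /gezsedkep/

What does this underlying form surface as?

/s/ after /z/ (voiced) → [z]
/k/ after /d/ (voiced) → [g]

[gezzedgep]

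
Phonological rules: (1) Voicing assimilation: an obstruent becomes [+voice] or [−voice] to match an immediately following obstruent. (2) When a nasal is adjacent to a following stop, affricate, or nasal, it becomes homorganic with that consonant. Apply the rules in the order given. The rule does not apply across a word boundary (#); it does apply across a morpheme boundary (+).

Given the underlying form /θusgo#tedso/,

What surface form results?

[θuzgo#tetso]

Rule 1: /s/ before /g/ (voiced) → [z]
Rule 1: /d/ before /s/ (voiceless) → [t]
After rule 1: θuzgo#tetso
Rule 2: no segment meets the rule's conditions; no change.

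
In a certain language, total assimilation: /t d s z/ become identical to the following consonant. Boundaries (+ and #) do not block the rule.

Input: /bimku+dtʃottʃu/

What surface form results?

[bimku+tʃtʃotʃtʃu]

/d/ before /tʃ/ → [tʃ] (total assimilation)
/t/ before /tʃ/ → [tʃ] (total assimilation)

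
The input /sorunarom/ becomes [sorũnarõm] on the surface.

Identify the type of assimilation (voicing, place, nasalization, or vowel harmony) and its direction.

/u/→[ũ] /o/→[õ].
Each target copies a feature from the following segment, so the direction is regressive.

nasalization, regressive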